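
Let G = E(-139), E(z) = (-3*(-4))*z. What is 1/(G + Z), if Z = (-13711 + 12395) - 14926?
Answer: -1/17910 ≈ -5.5835e-5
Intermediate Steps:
E(z) = 12*z
G = -1668 (G = 12*(-139) = -1668)
Z = -16242 (Z = -1316 - 14926 = -16242)
1/(G + Z) = 1/(-1668 - 16242) = 1/(-17910) = -1/17910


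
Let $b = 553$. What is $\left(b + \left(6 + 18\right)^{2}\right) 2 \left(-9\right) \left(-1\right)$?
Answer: $20322$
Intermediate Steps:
$\left(b + \left(6 + 18\right)^{2}\right) 2 \left(-9\right) \left(-1\right) = \left(553 + \left(6 + 18\right)^{2}\right) 2 \left(-9\right) \left(-1\right) = \left(553 + 24^{2}\right) \left(\left(-18\right) \left(-1\right)\right) = \left(553 + 576\right) 18 = 1129 \cdot 18 = 20322$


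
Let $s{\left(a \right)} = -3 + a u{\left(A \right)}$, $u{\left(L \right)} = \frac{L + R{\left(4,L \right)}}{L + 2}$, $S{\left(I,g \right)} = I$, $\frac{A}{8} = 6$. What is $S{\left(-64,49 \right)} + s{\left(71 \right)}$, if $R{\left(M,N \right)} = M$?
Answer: $\frac{171}{25} \approx 6.84$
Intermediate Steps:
$A = 48$ ($A = 8 \cdot 6 = 48$)
$u{\left(L \right)} = \frac{4 + L}{2 + L}$ ($u{\left(L \right)} = \frac{L + 4}{L + 2} = \frac{4 + L}{2 + L}$)
$s{\left(a \right)} = -3 + \frac{26 a}{25}$ ($s{\left(a \right)} = -3 + a \frac{4 + 48}{2 + 48} = -3 + a \frac{1}{50} \cdot 52 = -3 + a \frac{26}{25} = -3 + \frac{26 a}{25}$)
$S{\left(-64,49 \right)} + s{\left(71 \right)} = -64 + \left(-3 + \frac{26}{25} \cdot 71\right) = -64 + \left(-3 + \frac{1846}{25}\right) = -64 + \frac{1771}{25} = \frac{171}{25}$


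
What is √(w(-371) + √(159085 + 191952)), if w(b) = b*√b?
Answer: √(√351037 - 371*I*√371) ≈ 62.302 - 57.35*I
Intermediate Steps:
w(b) = b^(3/2)
√(w(-371) + √(159085 + 191952)) = √((-371)^(3/2) + √(159085 + 191952)) = √(-371*I*√371 + √351037) = √(√351037 - 371*I*√371)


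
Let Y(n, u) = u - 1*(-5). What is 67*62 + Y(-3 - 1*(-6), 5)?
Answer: 4164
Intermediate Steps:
Y(n, u) = 5 + u (Y(n, u) = u + 5 = 5 + u)
67*62 + Y(-3 - 1*(-6), 5) = 67*62 + (5 + 5) = 4154 + 10 = 4164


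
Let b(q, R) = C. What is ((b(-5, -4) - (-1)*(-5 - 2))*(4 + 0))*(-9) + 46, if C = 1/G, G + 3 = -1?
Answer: 307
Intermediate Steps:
G = -4 (G = -3 - 1 = -4)
C = -1/4 (C = 1/(-4) = -1/4 ≈ -0.25000)
b(q, R) = -1/4
((b(-5, -4) - (-1)*(-5 - 2))*(4 + 0))*(-9) + 46 = ((-1/4 - (-1)*(-5 - 2))*(4 + 0))*(-9) + 46 = ((-1/4 - (-1)*(-7))*4)*(-9) + 46 = ((-1/4 - 1*7)*4)*(-9) + 46 = ((-1/4 - 7)*4)*(-9) + 46 = -29/4*4*(-9) + 46 = -29*(-9) + 46 = 261 + 46 = 307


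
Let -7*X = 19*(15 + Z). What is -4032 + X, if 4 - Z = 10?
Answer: -28395/7 ≈ -4056.4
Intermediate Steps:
Z = -6 (Z = 4 - 1*10 = 4 - 10 = -6)
X = -171/7 (X = -19*(15 - 6)/7 = -19*9/7 = -⅐*171 = -171/7 ≈ -24.429)
-4032 + X = -4032 - 171/7 = -28395/7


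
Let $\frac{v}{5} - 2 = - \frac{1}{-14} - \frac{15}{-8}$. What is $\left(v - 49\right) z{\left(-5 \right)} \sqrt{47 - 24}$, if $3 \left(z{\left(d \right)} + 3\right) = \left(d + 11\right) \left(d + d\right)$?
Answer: $\frac{37697 \sqrt{23}}{56} \approx 3228.4$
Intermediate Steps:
$v = \frac{1105}{56}$ ($v = 10 + 5 \left(- \frac{1}{-14} - \frac{15}{-8}\right) = 10 + 5 \left(\left(-1\right) \left(- \frac{1}{14}\right) - - \frac{15}{8}\right) = 10 + 5 \left(\frac{1}{14} + \frac{15}{8}\right) = 10 + 5 \cdot \frac{109}{56} = 10 + \frac{545}{56} = \frac{1105}{56} \approx 19.732$)
$z{\left(d \right)} = -3 + \frac{2 d \left(11 + d\right)}{3}$ ($z{\left(d \right)} = -3 + \frac{\left(d + 11\right) \left(d + d\right)}{3} = -3 + \frac{\left(11 + d\right) 2 d}{3} = -3 + \frac{2 d \left(11 + d\right)}{3}$)
$\left(v - 49\right) z{\left(-5 \right)} \sqrt{47 - 24} = \left(\frac{1105}{56} - 49\right) \left(-3 + \frac{2 \left(-5\right)^{2}}{3} + \frac{22}{3} \left(-5\right)\right) \sqrt{47 - 24} = - \frac{1639 \left(-3 + \frac{2}{3} \cdot 25 - \frac{110}{3}\right)}{56} \sqrt{23} = - \frac{1639 \left(-3 + \frac{50}{3} - \frac{110}{3}\right)}{56} \sqrt{23} = \left(- \frac{1639}{56}\right) \left(-23\right) \sqrt{23} = \frac{37697 \sqrt{23}}{56}$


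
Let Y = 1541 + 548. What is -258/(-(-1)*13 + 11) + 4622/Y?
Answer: -71339/8356 ≈ -8.5375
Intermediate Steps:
Y = 2089
-258/(-(-1)*13 + 11) + 4622/Y = -258/(-(-1)*13 + 11) + 4622/2089 = -258/(-1*(-13) + 11) + 4622*(1/2089) = -258/(13 + 11) + 4622/2089 = -258/24 + 4622/2089 = -258*1/24 + 4622/2089 = -43/4 + 4622/2089 = -71339/8356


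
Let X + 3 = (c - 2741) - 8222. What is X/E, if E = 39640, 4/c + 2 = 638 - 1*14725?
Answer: -77249989/279243980 ≈ -0.27664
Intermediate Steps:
c = -4/14089 (c = 4/(-2 + (638 - 1*14725)) = 4/(-2 + (638 - 14725)) = 4/(-2 - 14087) = 4/(-14089) = 4*(-1/14089) = -4/14089 ≈ -0.00028391)
X = -154499978/14089 (X = -3 + ((-4/14089 - 2741) - 8222) = -3 + (-38617953/14089 - 8222) = -3 - 154457711/14089 = -154499978/14089 ≈ -10966.)
X/E = -154499978/14089/39640 = -154499978/14089*1/39640 = -77249989/279243980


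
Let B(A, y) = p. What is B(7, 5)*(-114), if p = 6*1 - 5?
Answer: -114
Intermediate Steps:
p = 1 (p = 6 - 5 = 1)
B(A, y) = 1
B(7, 5)*(-114) = 1*(-114) = -114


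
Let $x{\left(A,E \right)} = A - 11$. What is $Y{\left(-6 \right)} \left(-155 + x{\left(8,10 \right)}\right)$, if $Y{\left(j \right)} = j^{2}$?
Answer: $-5688$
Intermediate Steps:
$x{\left(A,E \right)} = -11 + A$
$Y{\left(-6 \right)} \left(-155 + x{\left(8,10 \right)}\right) = \left(-6\right)^{2} \left(-155 + \left(-11 + 8\right)\right) = 36 \left(-155 - 3\right) = 36 \left(-158\right) = -5688$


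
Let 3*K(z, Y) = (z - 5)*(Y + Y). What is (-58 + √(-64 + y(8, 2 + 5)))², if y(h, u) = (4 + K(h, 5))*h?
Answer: 3412 - 464*√3 ≈ 2608.3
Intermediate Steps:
K(z, Y) = 2*Y*(-5 + z)/3 (K(z, Y) = ((z - 5)*(Y + Y))/3 = ((-5 + z)*(2*Y))/3 = (2*Y*(-5 + z))/3 = 2*Y*(-5 + z)/3)
y(h, u) = h*(-38/3 + 10*h/3) (y(h, u) = (4 + (⅔)*5*(-5 + h))*h = (4 + (-50/3 + 10*h/3))*h = (-38/3 + 10*h/3)*h = h*(-38/3 + 10*h/3))
(-58 + √(-64 + y(8, 2 + 5)))² = (-58 + √(-64 + (⅔)*8*(-19 + 5*8)))² = (-58 + √(-64 + (⅔)*8*(-19 + 40)))² = (-58 + √(-64 + (⅔)*8*21))² = (-58 + √(-64 + 112))² = (-58 + √48)² = (-58 + 4*√3)²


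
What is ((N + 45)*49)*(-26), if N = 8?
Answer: -67522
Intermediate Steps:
((N + 45)*49)*(-26) = ((8 + 45)*49)*(-26) = (53*49)*(-26) = 2597*(-26) = -67522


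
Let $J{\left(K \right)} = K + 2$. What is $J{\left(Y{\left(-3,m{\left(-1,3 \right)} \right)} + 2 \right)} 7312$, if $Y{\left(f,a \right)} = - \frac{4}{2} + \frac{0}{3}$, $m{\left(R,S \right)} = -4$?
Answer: $14624$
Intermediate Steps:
$Y{\left(f,a \right)} = -2$ ($Y{\left(f,a \right)} = \left(-4\right) \frac{1}{2} + 0 \cdot \frac{1}{3} = -2 + 0 = -2$)
$J{\left(K \right)} = 2 + K$
$J{\left(Y{\left(-3,m{\left(-1,3 \right)} \right)} + 2 \right)} 7312 = \left(2 + \left(-2 + 2\right)\right) 7312 = \left(2 + 0\right) 7312 = 2 \cdot 7312 = 14624$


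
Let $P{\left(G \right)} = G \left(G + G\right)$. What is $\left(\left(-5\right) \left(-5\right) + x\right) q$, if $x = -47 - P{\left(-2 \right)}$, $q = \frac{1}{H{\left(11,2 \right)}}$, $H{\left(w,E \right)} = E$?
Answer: $-15$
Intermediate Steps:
$P{\left(G \right)} = 2 G^{2}$ ($P{\left(G \right)} = G 2 G = 2 G^{2}$)
$q = \frac{1}{2} \approx 0.5$
$x = -55$ ($x = -47 - 2 \left(-2\right)^{2} = -47 - 2 \cdot 4 = -47 - 8 = -55$)
$\left(\left(-5\right) \left(-5\right) + x\right) q = \left(\left(-5\right) \left(-5\right) - 55\right) \frac{1}{2} = \left(25 - 55\right) \frac{1}{2} = \left(-30\right) \frac{1}{2} = -15$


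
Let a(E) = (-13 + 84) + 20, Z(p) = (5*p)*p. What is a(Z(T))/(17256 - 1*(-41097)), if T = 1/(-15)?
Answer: 91/58353 ≈ 0.0015595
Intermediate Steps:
T = -1/15 (T = 1*(-1/15) = -1/15 ≈ -0.066667)
Z(p) = 5*p²
a(E) = 91 (a(E) = 71 + 20 = 91)
a(Z(T))/(17256 - 1*(-41097)) = 91/(17256 - 1*(-41097)) = 91/(17256 + 41097) = 91/58353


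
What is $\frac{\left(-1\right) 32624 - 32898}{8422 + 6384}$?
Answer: $- \frac{32761}{7403} \approx -4.4254$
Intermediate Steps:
$\frac{\left(-1\right) 32624 - 32898}{8422 + 6384} = \frac{-32624 - 32898}{14806} = \left(-65522\right) \frac{1}{14806} = - \frac{32761}{7403}$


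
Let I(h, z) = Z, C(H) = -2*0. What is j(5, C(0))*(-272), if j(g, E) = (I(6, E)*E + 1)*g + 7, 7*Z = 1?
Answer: -3264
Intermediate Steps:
C(H) = 0
Z = 1/7 (Z = (1/7)*1 = 1/7 ≈ 0.14286)
I(h, z) = 1/7
j(g, E) = 7 + g*(1 + E/7) (j(g, E) = (E/7 + 1)*g + 7 = (1 + E/7)*g + 7 = g*(1 + E/7) + 7 = 7 + g*(1 + E/7))
j(5, C(0))*(-272) = (7 + 5 + (1/7)*0*5)*(-272) = (7 + 5 + 0)*(-272) = 12*(-272) = -3264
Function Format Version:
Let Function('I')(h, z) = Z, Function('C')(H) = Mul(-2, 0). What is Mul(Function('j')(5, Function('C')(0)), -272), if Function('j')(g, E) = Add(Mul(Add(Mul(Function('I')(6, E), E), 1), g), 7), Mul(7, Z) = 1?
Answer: -3264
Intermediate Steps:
Function('C')(H) = 0
Z = Rational(1, 7) (Z = Mul(Rational(1, 7), 1) = Rational(1, 7) ≈ 0.14286)
Function('I')(h, z) = Rational(1, 7)
Function('j')(g, E) = Add(7, Mul(g, Add(1, Mul(Rational(1, 7), E)))) (Function('j')(g, E) = Add(Mul(Add(Mul(Rational(1, 7), E), 1), g), 7) = Add(Mul(Add(1, Mul(Rational(1, 7), E)), g), 7) = Add(Mul(g, Add(1, Mul(Rational(1, 7), E))), 7) = Add(7, Mul(g, Add(1, Mul(Rational(1, 7), E)))))
Mul(Function('j')(5, Function('C')(0)), -272) = Mul(Add(7, 5, Mul(Rational(1, 7), 0, 5)), -272) = Mul(Add(7, 5, 0), -272) = Mul(12, -272) = -3264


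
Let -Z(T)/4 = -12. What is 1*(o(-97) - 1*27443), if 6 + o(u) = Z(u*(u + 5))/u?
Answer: -2662601/97 ≈ -27450.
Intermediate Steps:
Z(T) = 48 (Z(T) = -4*(-12) = 48)
o(u) = -6 + 48/u
1*(o(-97) - 1*27443) = 1*((-6 + 48/(-97)) - 1*27443) = 1*((-6 + 48*(-1/97)) - 27443) = 1*((-6 - 48/97) - 27443) = 1*(-630/97 - 27443) = 1*(-2662601/97) = -2662601/97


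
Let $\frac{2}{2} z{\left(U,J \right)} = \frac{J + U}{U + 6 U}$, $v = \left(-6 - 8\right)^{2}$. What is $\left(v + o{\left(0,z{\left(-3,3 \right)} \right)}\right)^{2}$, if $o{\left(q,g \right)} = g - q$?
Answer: $38416$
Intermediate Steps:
$v = 196$ ($v = \left(-14\right)^{2} = 196$)
$z{\left(U,J \right)} = \frac{J + U}{7 U}$ ($z{\left(U,J \right)} = \frac{J + U}{U + 6 U} = \frac{J + U}{7 U}$)
$\left(v + o{\left(0,z{\left(-3,3 \right)} \right)}\right)^{2} = \left(196 + \left(\frac{3 - 3}{7 \left(-3\right)} - 0\right)\right)^{2} = \left(196 + \left(\frac{1}{7} \left(- \frac{1}{3}\right) 0 + 0\right)\right)^{2} = \left(196 + \left(0 + 0\right)\right)^{2} = \left(196 + 0\right)^{2} = 196^{2} = 38416$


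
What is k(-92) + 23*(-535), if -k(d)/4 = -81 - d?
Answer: -12349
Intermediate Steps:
k(d) = 324 + 4*d (k(d) = -4*(-81 - d) = 324 + 4*d)
k(-92) + 23*(-535) = (324 + 4*(-92)) + 23*(-535) = (324 - 368) - 12305 = -44 - 12305 = -12349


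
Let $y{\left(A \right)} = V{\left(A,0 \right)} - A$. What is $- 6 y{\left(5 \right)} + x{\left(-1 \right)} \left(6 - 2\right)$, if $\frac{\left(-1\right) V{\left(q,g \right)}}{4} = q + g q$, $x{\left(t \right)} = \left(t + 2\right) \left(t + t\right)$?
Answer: $142$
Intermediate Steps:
$x{\left(t \right)} = 2 t \left(2 + t\right)$ ($x{\left(t \right)} = \left(2 + t\right) 2 t = 2 t \left(2 + t\right)$)
$V{\left(q,g \right)} = - 4 q - 4 g q$ ($V{\left(q,g \right)} = - 4 \left(q + g q\right) = - 4 q - 4 g q$)
$y{\left(A \right)} = - 5 A$ ($y{\left(A \right)} = - 4 A \left(1 + 0\right) - A = \left(-4\right) A 1 - A = - 4 A - A = - 5 A$)
$- 6 y{\left(5 \right)} + x{\left(-1 \right)} \left(6 - 2\right) = - 6 \left(\left(-5\right) 5\right) + 2 \left(-1\right) \left(2 - 1\right) \left(6 - 2\right) = \left(-6\right) \left(-25\right) + 2 \left(-1\right) 1 \left(6 - 2\right) = 150 - 8 = 142$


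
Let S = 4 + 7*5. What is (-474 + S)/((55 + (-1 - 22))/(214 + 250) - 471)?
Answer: 12615/13657 ≈ 0.92370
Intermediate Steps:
S = 39 (S = 4 + 35 = 39)
(-474 + S)/((55 + (-1 - 22))/(214 + 250) - 471) = (-474 + 39)/((55 + (-1 - 22))/(214 + 250) - 471) = -435/((55 - 23)/464 - 471) = -435/(32*(1/464) - 471) = -435/(2/29 - 471) = -435/(-13657/29) = -435*(-29/13657) = 12615/13657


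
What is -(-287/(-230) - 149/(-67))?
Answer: -53499/15410 ≈ -3.4717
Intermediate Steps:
-(-287/(-230) - 149/(-67)) = -(-287*(-1/230) - 149*(-1/67)) = -(287/230 + 149/67) = -1*53499/15410 = -53499/15410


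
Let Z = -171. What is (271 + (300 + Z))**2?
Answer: 160000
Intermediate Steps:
(271 + (300 + Z))**2 = (271 + (300 - 171))**2 = (271 + 129)**2 = 400**2 = 160000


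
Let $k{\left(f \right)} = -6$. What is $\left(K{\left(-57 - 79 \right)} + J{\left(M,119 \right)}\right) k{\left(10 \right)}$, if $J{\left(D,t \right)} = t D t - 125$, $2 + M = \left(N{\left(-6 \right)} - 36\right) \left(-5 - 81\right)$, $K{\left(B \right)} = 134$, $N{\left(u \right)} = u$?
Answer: $-306727314$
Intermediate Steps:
$M = 3610$ ($M = -2 + \left(-6 - 36\right) \left(-5 - 81\right) = -2 - -3612 = -2 + 3612 = 3610$)
$J{\left(D,t \right)} = -125 + D t^{2}$ ($J{\left(D,t \right)} = D t t - 125 = D t^{2} - 125 = -125 + D t^{2}$)
$\left(K{\left(-57 - 79 \right)} + J{\left(M,119 \right)}\right) k{\left(10 \right)} = \left(134 - \left(125 - 3610 \cdot 119^{2}\right)\right) \left(-6\right) = \left(134 + \left(-125 + 3610 \cdot 14161\right)\right) \left(-6\right) = \left(134 + \left(-125 + 51121210\right)\right) \left(-6\right) = \left(134 + 51121085\right) \left(-6\right) = 51121219 \left(-6\right) = -306727314$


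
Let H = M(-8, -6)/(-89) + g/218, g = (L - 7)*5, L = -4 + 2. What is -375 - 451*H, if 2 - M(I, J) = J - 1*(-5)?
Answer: -5174541/19402 ≈ -266.70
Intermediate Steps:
L = -2
M(I, J) = -3 - J (M(I, J) = 2 - (J - 1*(-5)) = 2 - (J + 5) = 2 - (5 + J) = 2 + (-5 - J) = -3 - J)
g = -45 (g = (-2 - 7)*5 = -9*5 = -45)
H = -4659/19402 (H = (-3 - 1*(-6))/(-89) - 45/218 = (-3 + 6)*(-1/89) - 45*1/218 = 3*(-1/89) - 45/218 = -3/89 - 45/218 = -4659/19402 ≈ -0.24013)
-375 - 451*H = -375 - 451*(-4659/19402) = -375 + 2101209/19402 = -5174541/19402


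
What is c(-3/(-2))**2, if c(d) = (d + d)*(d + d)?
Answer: 81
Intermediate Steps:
c(d) = 4*d**2 (c(d) = (2*d)*(2*d) = 4*d**2)
c(-3/(-2))**2 = (4*(-3/(-2))**2)**2 = (4*(-3*(-1/2))**2)**2 = (4*(3/2)**2)**2 = (4*(9/4))**2 = 9**2 = 81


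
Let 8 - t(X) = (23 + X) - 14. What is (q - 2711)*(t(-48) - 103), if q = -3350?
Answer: 339416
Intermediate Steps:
t(X) = -1 - X (t(X) = 8 - ((23 + X) - 14) = 8 - (9 + X) = 8 + (-9 - X) = -1 - X)
(q - 2711)*(t(-48) - 103) = (-3350 - 2711)*((-1 - 1*(-48)) - 103) = -6061*((-1 + 48) - 103) = -6061*(47 - 103) = -6061*(-56) = 339416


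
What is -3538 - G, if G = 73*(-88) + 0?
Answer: 2886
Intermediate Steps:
G = -6424 (G = -6424 + 0 = -6424)
-3538 - G = -3538 - 1*(-6424) = -3538 + 6424 = 2886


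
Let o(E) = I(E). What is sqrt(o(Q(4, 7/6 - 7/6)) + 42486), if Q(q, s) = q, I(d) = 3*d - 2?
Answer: 16*sqrt(166) ≈ 206.15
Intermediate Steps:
I(d) = -2 + 3*d
o(E) = -2 + 3*E
sqrt(o(Q(4, 7/6 - 7/6)) + 42486) = sqrt((-2 + 3*4) + 42486) = sqrt((-2 + 12) + 42486) = sqrt(10 + 42486) = sqrt(42496) = 16*sqrt(166)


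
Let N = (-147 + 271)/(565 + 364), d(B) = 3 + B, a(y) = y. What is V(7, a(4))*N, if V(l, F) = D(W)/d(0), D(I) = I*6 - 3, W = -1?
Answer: -372/929 ≈ -0.40043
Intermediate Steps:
D(I) = -3 + 6*I (D(I) = 6*I - 3 = -3 + 6*I)
N = 124/929 ≈ 0.13348
V(l, F) = -3 (V(l, F) = (-3 + 6*(-1))/(3 + 0) = (-3 - 6)/3 = -9*⅓ = -3)
V(7, a(4))*N = -3*124/929 = -372/929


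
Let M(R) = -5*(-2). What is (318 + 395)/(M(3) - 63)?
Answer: -713/53 ≈ -13.453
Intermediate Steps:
M(R) = 10
(318 + 395)/(M(3) - 63) = (318 + 395)/(10 - 63) = 713/(-53) = 713*(-1/53) = -713/53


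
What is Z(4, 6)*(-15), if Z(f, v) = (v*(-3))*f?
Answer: 1080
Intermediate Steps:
Z(f, v) = -3*f*v (Z(f, v) = (-3*v)*f = -3*f*v)
Z(4, 6)*(-15) = -3*4*6*(-15) = -72*(-15) = 1080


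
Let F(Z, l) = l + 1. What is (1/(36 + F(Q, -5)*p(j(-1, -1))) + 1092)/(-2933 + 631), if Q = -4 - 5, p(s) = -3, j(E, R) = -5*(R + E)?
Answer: -52417/110496 ≈ -0.47438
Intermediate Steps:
j(E, R) = -5*E - 5*R (j(E, R) = -5*(E + R) = -5*E - 5*R)
Q = -9
F(Z, l) = 1 + l
(1/(36 + F(Q, -5)*p(j(-1, -1))) + 1092)/(-2933 + 631) = (1/(36 + (1 - 5)*(-3)) + 1092)/(-2933 + 631) = (1/(36 - 4*(-3)) + 1092)/(-2302) = (1/(36 + 12) + 1092)*(-1/2302) = (1/48 + 1092)*(-1/2302) = (52417/48)*(-1/2302) = -52417/110496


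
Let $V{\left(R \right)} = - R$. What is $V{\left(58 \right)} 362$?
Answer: $-20996$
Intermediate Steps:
$V{\left(58 \right)} 362 = \left(-1\right) 58 \cdot 362 = \left(-58\right) 362 = -20996$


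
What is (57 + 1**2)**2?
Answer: 3364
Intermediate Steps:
(57 + 1**2)**2 = (57 + 1)**2 = 58**2 = 3364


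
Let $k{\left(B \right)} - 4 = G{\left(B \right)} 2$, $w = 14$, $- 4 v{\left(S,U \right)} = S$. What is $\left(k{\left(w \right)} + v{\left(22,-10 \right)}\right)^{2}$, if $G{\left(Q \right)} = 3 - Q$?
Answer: $\frac{2209}{4} \approx 552.25$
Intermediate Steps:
$v{\left(S,U \right)} = - \frac{S}{4}$
$k{\left(B \right)} = 10 - 2 B$ ($k{\left(B \right)} = 4 + \left(3 - B\right) 2 = 4 - \left(-6 + 2 B\right) = 10 - 2 B$)
$\left(k{\left(w \right)} + v{\left(22,-10 \right)}\right)^{2} = \left(\left(10 - 28\right) - \frac{11}{2}\right)^{2} = \left(-18 - \frac{11}{2}\right)^{2} = \left(- \frac{47}{2}\right)^{2} = \frac{2209}{4}$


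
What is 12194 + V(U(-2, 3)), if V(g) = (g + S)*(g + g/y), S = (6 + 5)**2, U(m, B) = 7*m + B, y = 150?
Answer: 164639/15 ≈ 10976.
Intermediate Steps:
U(m, B) = B + 7*m
S = 121 (S = 11**2 = 121)
V(g) = 151*g*(121 + g)/150 (V(g) = (g + 121)*(g + g/150) = (121 + g)*(g + g*(1/150)) = (121 + g)*(g + g/150) = (121 + g)*(151*g/150) = 151*g*(121 + g)/150)
12194 + V(U(-2, 3)) = 12194 + 151*(3 + 7*(-2))*(121 + (3 + 7*(-2)))/150 = 12194 + 151*(3 - 14)*(121 + (3 - 14))/150 = 12194 + (151/150)*(-11)*(121 - 11) = 12194 + (151/150)*(-11)*110 = 12194 - 18271/15 = 164639/15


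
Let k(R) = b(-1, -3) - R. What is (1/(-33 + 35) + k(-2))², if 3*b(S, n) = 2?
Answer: 361/36 ≈ 10.028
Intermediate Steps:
b(S, n) = ⅔ (b(S, n) = (⅓)*2 = ⅔)
k(R) = ⅔ - R
(1/(-33 + 35) + k(-2))² = (1/(-33 + 35) + (⅔ - 1*(-2)))² = (1/2 + (⅔ + 2))² = (½ + 8/3)² = (19/6)² = 361/36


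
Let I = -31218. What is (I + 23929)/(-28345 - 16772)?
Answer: 7289/45117 ≈ 0.16156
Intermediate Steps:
(I + 23929)/(-28345 - 16772) = (-31218 + 23929)/(-28345 - 16772) = -7289/(-45117) = -7289*(-1/45117) = 7289/45117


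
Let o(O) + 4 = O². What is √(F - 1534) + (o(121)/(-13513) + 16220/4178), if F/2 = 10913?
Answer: 79013737/28228657 + 2*√5073 ≈ 145.25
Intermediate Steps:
o(O) = -4 + O²
F = 21826 (F = 2*10913 = 21826)
√(F - 1534) + (o(121)/(-13513) + 16220/4178) = √(21826 - 1534) + ((-4 + 121²)/(-13513) + 16220/4178) = √20292 + ((-4 + 14641)*(-1/13513) + 16220*(1/4178)) = 2*√5073 + (14637*(-1/13513) + 8110/2089) = 2*√5073 + (-14637/13513 + 8110/2089) = 2*√5073 + 79013737/28228657 = 79013737/28228657 + 2*√5073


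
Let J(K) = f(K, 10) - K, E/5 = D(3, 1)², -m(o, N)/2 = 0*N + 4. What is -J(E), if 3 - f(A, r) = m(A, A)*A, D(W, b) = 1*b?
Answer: -38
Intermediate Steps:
D(W, b) = b
m(o, N) = -8 (m(o, N) = -2*(0*N + 4) = -2*(0 + 4) = -2*4 = -8)
E = 5 (E = 5*1² = 5*1 = 5)
f(A, r) = 3 + 8*A (f(A, r) = 3 - (-8)*A = 3 + 8*A)
J(K) = 3 + 7*K (J(K) = (3 + 8*K) - K = 3 + 7*K)
-J(E) = -(3 + 7*5) = -(3 + 35) = -1*38 = -38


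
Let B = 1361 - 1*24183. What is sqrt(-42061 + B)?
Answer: I*sqrt(64883) ≈ 254.72*I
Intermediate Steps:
B = -22822 (B = 1361 - 24183 = -22822)
sqrt(-42061 + B) = sqrt(-42061 - 22822) = sqrt(-64883) = I*sqrt(64883)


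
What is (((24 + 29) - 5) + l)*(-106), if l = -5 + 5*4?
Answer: -6678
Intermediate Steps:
l = 15 (l = -5 + 20 = 15)
(((24 + 29) - 5) + l)*(-106) = (((24 + 29) - 5) + 15)*(-106) = ((53 - 5) + 15)*(-106) = (48 + 15)*(-106) = 63*(-106) = -6678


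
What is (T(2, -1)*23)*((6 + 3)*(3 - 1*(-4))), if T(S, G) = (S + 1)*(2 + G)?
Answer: 4347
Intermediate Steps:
T(S, G) = (1 + S)*(2 + G)
(T(2, -1)*23)*((6 + 3)*(3 - 1*(-4))) = ((2 - 1 + 2*2 - 1*2)*23)*((6 + 3)*(3 - 1*(-4))) = ((2 - 1 + 4 - 2)*23)*(9*(3 + 4)) = (3*23)*(9*7) = 69*63 = 4347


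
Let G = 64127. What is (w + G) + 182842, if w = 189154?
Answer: 436123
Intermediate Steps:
(w + G) + 182842 = (189154 + 64127) + 182842 = 253281 + 182842 = 436123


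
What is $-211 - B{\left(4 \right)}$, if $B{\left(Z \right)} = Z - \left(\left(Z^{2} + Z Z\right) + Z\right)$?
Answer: $-179$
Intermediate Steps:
$B{\left(Z \right)} = - 2 Z^{2}$ ($B{\left(Z \right)} = Z - \left(\left(Z^{2} + Z^{2}\right) + Z\right) = Z - \left(2 Z^{2} + Z\right) = Z - \left(Z + 2 Z^{2}\right) = - 2 Z^{2}$)
$-211 - B{\left(4 \right)} = -211 - - 2 \cdot 4^{2} = -211 - \left(-2\right) 16 = -211 - -32 = -211 + 32 = -179$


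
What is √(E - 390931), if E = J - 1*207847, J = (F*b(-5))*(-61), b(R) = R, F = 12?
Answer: I*√595118 ≈ 771.44*I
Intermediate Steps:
J = 3660 (J = (12*(-5))*(-61) = -60*(-61) = 3660)
E = -204187 (E = 3660 - 1*207847 = 3660 - 207847 = -204187)
√(E - 390931) = √(-204187 - 390931) = √(-595118) = I*√595118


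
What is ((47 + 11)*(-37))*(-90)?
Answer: 193140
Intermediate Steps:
((47 + 11)*(-37))*(-90) = (58*(-37))*(-90) = -2146*(-90) = 193140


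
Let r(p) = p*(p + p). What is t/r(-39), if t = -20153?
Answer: -20153/3042 ≈ -6.6249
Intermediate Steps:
r(p) = 2*p² (r(p) = p*(2*p) = 2*p²)
t/r(-39) = -20153/(2*(-39)²) = -20153/(2*1521) = -20153/3042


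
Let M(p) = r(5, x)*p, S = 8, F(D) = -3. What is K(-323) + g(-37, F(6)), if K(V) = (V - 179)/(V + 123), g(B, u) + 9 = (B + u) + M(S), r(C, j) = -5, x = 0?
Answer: -8649/100 ≈ -86.490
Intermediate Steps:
M(p) = -5*p
g(B, u) = -49 + B + u (g(B, u) = -9 + ((B + u) - 5*8) = -9 + ((B + u) - 40) = -9 + (-40 + B + u) = -49 + B + u)
K(V) = (-179 + V)/(123 + V)
K(-323) + g(-37, F(6)) = (-179 - 323)/(123 - 323) + (-49 - 37 - 3) = -502/(-200) - 89 = -1/200*(-502) - 89 = 251/100 - 89 = -8649/100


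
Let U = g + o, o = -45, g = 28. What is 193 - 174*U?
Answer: 3151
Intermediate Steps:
U = -17 (U = 28 - 45 = -17)
193 - 174*U = 193 - 174*(-17) = 193 + 2958 = 3151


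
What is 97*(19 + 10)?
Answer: 2813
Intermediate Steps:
97*(19 + 10) = 97*29 = 2813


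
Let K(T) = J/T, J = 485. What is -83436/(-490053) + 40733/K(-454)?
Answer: -3020800943662/79225235 ≈ -38129.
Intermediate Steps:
K(T) = 485/T
-83436/(-490053) + 40733/K(-454) = -83436/(-490053) + 40733/((485/(-454))) = -83436*(-1/490053) + 40733/((485*(-1/454))) = 27812/163351 + 40733/(-485/454) = 27812/163351 + 40733*(-454/485) = 27812/163351 - 18492782/485 = -3020800943662/79225235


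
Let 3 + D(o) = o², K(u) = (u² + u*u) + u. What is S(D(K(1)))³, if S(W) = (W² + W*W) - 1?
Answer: 357911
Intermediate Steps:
K(u) = u + 2*u² (K(u) = (u² + u²) + u = 2*u² + u = u + 2*u²)
D(o) = -3 + o²
S(W) = -1 + 2*W² (S(W) = (W² + W²) - 1 = 2*W² - 1 = -1 + 2*W²)
S(D(K(1)))³ = (-1 + 2*(-3 + (1*(1 + 2*1))²)²)³ = (-1 + 2*(-3 + (1*(1 + 2))²)²)³ = (-1 + 2*(-3 + (1*3)²)²)³ = (-1 + 2*(-3 + 3²)²)³ = (-1 + 2*(-3 + 9)²)³ = (-1 + 2*6²)³ = (-1 + 2*36)³ = (-1 + 72)³ = 71³ = 357911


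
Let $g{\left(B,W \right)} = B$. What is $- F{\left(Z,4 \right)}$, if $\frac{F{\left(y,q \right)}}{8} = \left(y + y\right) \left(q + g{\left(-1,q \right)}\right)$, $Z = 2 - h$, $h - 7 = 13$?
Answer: $864$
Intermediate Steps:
$h = 20$ ($h = 7 + 13 = 20$)
$Z = -18$ ($Z = 2 - 20 = -18$)
$F{\left(y,q \right)} = 16 y \left(-1 + q\right)$ ($F{\left(y,q \right)} = 8 \left(y + y\right) \left(q - 1\right) = 8 \cdot 2 y \left(-1 + q\right) = 16 y \left(-1 + q\right)$)
$- F{\left(Z,4 \right)} = - 16 \left(-18\right) \left(-1 + 4\right) = - 16 \left(-18\right) 3 = \left(-1\right) \left(-864\right) = 864$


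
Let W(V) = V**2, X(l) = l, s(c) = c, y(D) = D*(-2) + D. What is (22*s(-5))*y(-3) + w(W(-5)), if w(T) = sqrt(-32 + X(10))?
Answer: -330 + I*sqrt(22) ≈ -330.0 + 4.6904*I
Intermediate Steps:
y(D) = -D (y(D) = -2*D + D = -D)
w(T) = I*sqrt(22) (w(T) = sqrt(-32 + 10) = sqrt(-22) = I*sqrt(22))
(22*s(-5))*y(-3) + w(W(-5)) = (22*(-5))*(-1*(-3)) + I*sqrt(22) = -110*3 + I*sqrt(22) = -330 + I*sqrt(22)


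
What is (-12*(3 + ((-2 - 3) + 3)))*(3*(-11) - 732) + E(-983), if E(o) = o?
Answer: 8197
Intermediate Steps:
(-12*(3 + ((-2 - 3) + 3)))*(3*(-11) - 732) + E(-983) = (-12*(3 + ((-2 - 3) + 3)))*(3*(-11) - 732) - 983 = (-12*(3 + (-5 + 3)))*(-33 - 732) - 983 = -12*(3 - 2)*(-765) - 983 = -12*1*(-765) - 983 = -12*(-765) - 983 = 9180 - 983 = 8197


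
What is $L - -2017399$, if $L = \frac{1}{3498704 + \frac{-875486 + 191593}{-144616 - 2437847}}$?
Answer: $\frac{18227753361444373618}{9035274311845} \approx 2.0174 \cdot 10^{6}$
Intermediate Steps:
$L = \frac{2582463}{9035274311845}$ ($L = \frac{1}{3498704 - \frac{683893}{-2582463}} = \frac{1}{3498704 - - \frac{683893}{2582463}} = \frac{1}{3498704 + \frac{683893}{2582463}} = \frac{1}{\frac{9035274311845}{2582463}} = \frac{2582463}{9035274311845} \approx 2.8582 \cdot 10^{-7}$)
$L - -2017399 = \frac{2582463}{9035274311845} - -2017399 = \frac{2582463}{9035274311845} + 2017399 = \frac{18227753361444373618}{9035274311845}$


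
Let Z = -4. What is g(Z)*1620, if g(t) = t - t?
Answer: 0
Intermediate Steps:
g(t) = 0
g(Z)*1620 = 0*1620 = 0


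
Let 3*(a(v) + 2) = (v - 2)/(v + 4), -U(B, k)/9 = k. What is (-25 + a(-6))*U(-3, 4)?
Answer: 924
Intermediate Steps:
U(B, k) = -9*k
a(v) = -2 + (-2 + v)/(3*(4 + v)) (a(v) = -2 + ((v - 2)/(v + 4))/3 = -2 + ((-2 + v)/(4 + v))/3 = -2 + (-2 + v)/(3*(4 + v)))
(-25 + a(-6))*U(-3, 4) = (-25 + (-26 - 5*(-6))/(3*(4 - 6)))*(-9*4) = (-25 + (⅓)*(-26 + 30)/(-2))*(-36) = (-25 + (⅓)*(-½)*4)*(-36) = (-25 - ⅔)*(-36) = -77/3*(-36) = 924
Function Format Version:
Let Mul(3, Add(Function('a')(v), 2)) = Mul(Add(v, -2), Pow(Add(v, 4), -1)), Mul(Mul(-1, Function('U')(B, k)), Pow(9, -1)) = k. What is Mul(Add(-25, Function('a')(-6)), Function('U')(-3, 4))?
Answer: 924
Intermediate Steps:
Function('U')(B, k) = Mul(-9, k)
Function('a')(v) = Add(-2, Mul(Rational(1, 3), Pow(Add(4, v), -1), Add(-2, v))) (Function('a')(v) = Add(-2, Mul(Rational(1, 3), Mul(Add(v, -2), Pow(Add(v, 4), -1)))) = Add(-2, Mul(Rational(1, 3), Mul(Add(-2, v), Pow(Add(4, v), -1)))) = Add(-2, Mul(Rational(1, 3), Mul(Pow(Add(4, v), -1), Add(-2, v)))) = Add(-2, Mul(Rational(1, 3), Pow(Add(4, v), -1), Add(-2, v))))
Mul(Add(-25, Function('a')(-6)), Function('U')(-3, 4)) = Mul(Add(-25, Mul(Rational(1, 3), Pow(Add(4, -6), -1), Add(-26, Mul(-5, -6)))), Mul(-9, 4)) = Mul(Add(-25, Mul(Rational(1, 3), Pow(-2, -1), Add(-26, 30))), -36) = Mul(Add(-25, Mul(Rational(1, 3), Rational(-1, 2), 4)), -36) = Mul(Add(-25, Rational(-2, 3)), -36) = Mul(Rational(-77, 3), -36) = 924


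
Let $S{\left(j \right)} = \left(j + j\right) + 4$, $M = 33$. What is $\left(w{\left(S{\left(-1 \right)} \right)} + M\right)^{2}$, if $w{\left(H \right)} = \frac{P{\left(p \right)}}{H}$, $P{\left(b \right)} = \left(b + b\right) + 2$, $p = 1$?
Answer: $1225$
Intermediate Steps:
$S{\left(j \right)} = 4 + 2 j$ ($S{\left(j \right)} = 2 j + 4 = 4 + 2 j$)
$P{\left(b \right)} = 2 + 2 b$ ($P{\left(b \right)} = 2 b + 2 = 2 + 2 b$)
$w{\left(H \right)} = \frac{4}{H}$ ($w{\left(H \right)} = \frac{2 + 2 \cdot 1}{H} = \frac{2 + 2}{H} = \frac{4}{H}$)
$\left(w{\left(S{\left(-1 \right)} \right)} + M\right)^{2} = \left(\frac{4}{4 + 2 \left(-1\right)} + 33\right)^{2} = \left(\frac{4}{4 - 2} + 33\right)^{2} = \left(\frac{4}{2} + 33\right)^{2} = \left(4 \cdot \frac{1}{2} + 33\right)^{2} = \left(2 + 33\right)^{2} = 35^{2} = 1225$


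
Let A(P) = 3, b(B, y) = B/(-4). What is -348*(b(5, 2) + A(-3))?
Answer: -609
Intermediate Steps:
b(B, y) = -B/4 (b(B, y) = B*(-¼) = -B/4)
-348*(b(5, 2) + A(-3)) = -348*(-¼*5 + 3) = -348*(-5/4 + 3) = -348*7/4 = -609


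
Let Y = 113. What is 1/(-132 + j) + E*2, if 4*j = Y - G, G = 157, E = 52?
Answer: 14871/143 ≈ 103.99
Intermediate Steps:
j = -11 (j = (113 - 1*157)/4 = (113 - 157)/4 = (¼)*(-44) = -11)
1/(-132 + j) + E*2 = 1/(-132 - 11) + 52*2 = 1/(-143) + 104 = -1/143 + 104 = 14871/143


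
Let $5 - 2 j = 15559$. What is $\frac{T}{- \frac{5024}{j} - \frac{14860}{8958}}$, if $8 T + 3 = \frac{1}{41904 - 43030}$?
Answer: $\frac{117701325357}{317807770912} \approx 0.37035$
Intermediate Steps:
$j = -7777$ ($j = \frac{5}{2} - \frac{15559}{2} = -7777$)
$T = - \frac{3379}{9008}$ ($T = - \frac{3}{8} + \frac{1}{8 \left(41904 - 43030\right)} = - \frac{3}{8} + \frac{1}{8 \left(-1126\right)} = - \frac{3}{8} + \frac{1}{8} \left(- \frac{1}{1126}\right) = - \frac{3}{8} - \frac{1}{9008} = - \frac{3379}{9008} \approx -0.37511$)
$\frac{T}{- \frac{5024}{j} - \frac{14860}{8958}} = - \frac{3379}{9008 \left(- \frac{5024}{-7777} - \frac{14860}{8958}\right)} = - \frac{3379}{9008 \left(\left(-5024\right) \left(- \frac{1}{7777}\right) - \frac{7430}{4479}\right)} = - \frac{3379}{9008 \left(\frac{5024}{7777} - \frac{7430}{4479}\right)} = - \frac{3379}{9008 \left(- \frac{35280614}{34833183}\right)} = \left(- \frac{3379}{9008}\right) \left(- \frac{34833183}{35280614}\right) = \frac{117701325357}{317807770912}$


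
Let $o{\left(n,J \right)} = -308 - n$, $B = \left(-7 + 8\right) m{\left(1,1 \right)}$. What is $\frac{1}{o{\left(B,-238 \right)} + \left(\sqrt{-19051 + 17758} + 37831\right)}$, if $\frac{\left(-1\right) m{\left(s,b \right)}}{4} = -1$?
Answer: $\frac{37519}{1407676654} - \frac{i \sqrt{1293}}{1407676654} \approx 2.6653 \cdot 10^{-5} - 2.5544 \cdot 10^{-8} i$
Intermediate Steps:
$m{\left(s,b \right)} = 4$ ($m{\left(s,b \right)} = \left(-4\right) \left(-1\right) = 4$)
$B = 4$ ($B = \left(-7 + 8\right) 4 = 1 \cdot 4 = 4$)
$\frac{1}{o{\left(B,-238 \right)} + \left(\sqrt{-19051 + 17758} + 37831\right)} = \frac{1}{\left(-308 - 4\right) + \left(\sqrt{-19051 + 17758} + 37831\right)} = \frac{1}{\left(-308 - 4\right) + \left(\sqrt{-1293} + 37831\right)} = \frac{1}{-312 + \left(i \sqrt{1293} + 37831\right)} = \frac{1}{-312 + \left(37831 + i \sqrt{1293}\right)} = \frac{1}{37519 + i \sqrt{1293}}$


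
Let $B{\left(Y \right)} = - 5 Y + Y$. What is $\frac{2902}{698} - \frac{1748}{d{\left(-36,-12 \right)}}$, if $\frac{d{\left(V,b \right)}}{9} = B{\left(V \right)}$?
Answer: $\frac{317611}{113076} \approx 2.8088$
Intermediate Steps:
$B{\left(Y \right)} = - 4 Y$
$d{\left(V,b \right)} = - 36 V$ ($d{\left(V,b \right)} = 9 \left(- 4 V\right) = - 36 V$)
$\frac{2902}{698} - \frac{1748}{d{\left(-36,-12 \right)}} = \frac{2902}{698} - \frac{1748}{\left(-36\right) \left(-36\right)} = 2902 \cdot \frac{1}{698} - \frac{1748}{1296} = \frac{1451}{349} - \frac{437}{324} = \frac{317611}{113076}$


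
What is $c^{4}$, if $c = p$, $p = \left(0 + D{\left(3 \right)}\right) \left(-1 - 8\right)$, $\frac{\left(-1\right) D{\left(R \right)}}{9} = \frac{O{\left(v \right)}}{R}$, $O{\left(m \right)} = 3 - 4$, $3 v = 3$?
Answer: $531441$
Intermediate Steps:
$v = 1$ ($v = \frac{1}{3} \cdot 3 = 1$)
$O{\left(m \right)} = -1$
$D{\left(R \right)} = \frac{9}{R}$ ($D{\left(R \right)} = - 9 \left(- \frac{1}{R}\right) = \frac{9}{R}$)
$p = -27$ ($p = \left(0 + \frac{9}{3}\right) \left(-1 - 8\right) = \left(0 + 9 \cdot \frac{1}{3}\right) \left(-9\right) = \left(0 + 3\right) \left(-9\right) = 3 \left(-9\right) = -27$)
$c = -27$
$c^{4} = \left(-27\right)^{4} = 531441$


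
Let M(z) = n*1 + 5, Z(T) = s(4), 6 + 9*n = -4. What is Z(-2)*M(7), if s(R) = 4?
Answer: 140/9 ≈ 15.556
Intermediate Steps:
n = -10/9 (n = -⅔ + (⅑)*(-4) = -⅔ - 4/9 = -10/9 ≈ -1.1111)
Z(T) = 4
M(z) = 35/9 (M(z) = -10/9*1 + 5 = -10/9 + 5 = 35/9)
Z(-2)*M(7) = 4*(35/9) = 140/9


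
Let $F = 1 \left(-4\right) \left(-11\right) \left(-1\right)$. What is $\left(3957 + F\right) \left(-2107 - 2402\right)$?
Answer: $-17643717$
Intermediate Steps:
$F = -44$ ($F = \left(-4\right) \left(-11\right) \left(-1\right) = 44 \left(-1\right) = -44$)
$\left(3957 + F\right) \left(-2107 - 2402\right) = \left(3957 - 44\right) \left(-2107 - 2402\right) = 3913 \left(-2107 - 2402\right) = 3913 \left(-4509\right) = -17643717$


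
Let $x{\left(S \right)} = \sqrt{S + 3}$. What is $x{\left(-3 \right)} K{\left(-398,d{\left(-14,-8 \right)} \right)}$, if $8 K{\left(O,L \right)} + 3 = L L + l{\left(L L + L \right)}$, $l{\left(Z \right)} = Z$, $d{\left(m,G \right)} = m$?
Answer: $0$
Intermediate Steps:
$K{\left(O,L \right)} = - \frac{3}{8} + \frac{L^{2}}{4} + \frac{L}{8}$ ($K{\left(O,L \right)} = - \frac{3}{8} + \frac{L L + \left(L L + L\right)}{8} = - \frac{3}{8} + \frac{L^{2} + \left(L^{2} + L\right)}{8} = - \frac{3}{8} + \frac{L^{2} + \left(L + L^{2}\right)}{8} = - \frac{3}{8} + \frac{L + 2 L^{2}}{8} = - \frac{3}{8} + \left(\frac{L^{2}}{4} + \frac{L}{8}\right) = - \frac{3}{8} + \frac{L^{2}}{4} + \frac{L}{8}$)
$x{\left(S \right)} = \sqrt{3 + S}$
$x{\left(-3 \right)} K{\left(-398,d{\left(-14,-8 \right)} \right)} = \sqrt{3 - 3} \left(- \frac{3}{8} + \frac{\left(-14\right)^{2}}{4} + \frac{1}{8} \left(-14\right)\right) = \sqrt{0} \left(- \frac{3}{8} + \frac{1}{4} \cdot 196 - \frac{7}{4}\right) = 0 \left(- \frac{3}{8} + 49 - \frac{7}{4}\right) = 0 \cdot \frac{375}{8} = 0$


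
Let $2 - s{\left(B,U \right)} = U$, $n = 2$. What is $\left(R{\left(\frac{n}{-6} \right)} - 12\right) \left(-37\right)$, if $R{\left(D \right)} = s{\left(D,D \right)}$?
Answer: $\frac{1073}{3} \approx 357.67$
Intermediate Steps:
$s{\left(B,U \right)} = 2 - U$
$R{\left(D \right)} = 2 - D$
$\left(R{\left(\frac{n}{-6} \right)} - 12\right) \left(-37\right) = \left(\left(2 - \frac{2}{-6}\right) - 12\right) \left(-37\right) = \left(\left(2 - 2 \left(- \frac{1}{6}\right)\right) - 12\right) \left(-37\right) = \left(\left(2 - - \frac{1}{3}\right) - 12\right) \left(-37\right) = \left(\left(2 + \frac{1}{3}\right) - 12\right) \left(-37\right) = \left(\frac{7}{3} - 12\right) \left(-37\right) = \left(- \frac{29}{3}\right) \left(-37\right) = \frac{1073}{3}$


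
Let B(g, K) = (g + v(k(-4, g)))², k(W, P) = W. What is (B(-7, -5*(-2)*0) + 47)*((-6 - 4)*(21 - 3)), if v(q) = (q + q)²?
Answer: -593280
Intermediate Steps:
v(q) = 4*q² (v(q) = (2*q)² = 4*q²)
B(g, K) = (64 + g)² (B(g, K) = (g + 4*(-4)²)² = (g + 4*16)² = (g + 64)² = (64 + g)²)
(B(-7, -5*(-2)*0) + 47)*((-6 - 4)*(21 - 3)) = ((64 - 7)² + 47)*((-6 - 4)*(21 - 3)) = (57² + 47)*(-10*18) = (3249 + 47)*(-180) = 3296*(-180) = -593280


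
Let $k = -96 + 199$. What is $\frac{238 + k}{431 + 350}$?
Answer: $\frac{31}{71} \approx 0.43662$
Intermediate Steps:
$k = 103$
$\frac{238 + k}{431 + 350} = \frac{238 + 103}{431 + 350} = \frac{341}{781} = 341 \cdot \frac{1}{781} = \frac{31}{71}$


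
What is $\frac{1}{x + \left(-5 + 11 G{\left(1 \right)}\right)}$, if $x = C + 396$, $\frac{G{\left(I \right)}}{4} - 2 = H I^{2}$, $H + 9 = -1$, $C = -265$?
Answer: $- \frac{1}{226} \approx -0.0044248$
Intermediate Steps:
$H = -10$ ($H = -9 - 1 = -10$)
$G{\left(I \right)} = 8 - 40 I^{2}$ ($G{\left(I \right)} = 8 + 4 \left(- 10 I^{2}\right) = 8 - 40 I^{2}$)
$x = 131$ ($x = -265 + 396 = 131$)
$\frac{1}{x + \left(-5 + 11 G{\left(1 \right)}\right)} = \frac{1}{131 + \left(-5 + 11 \left(8 - 40 \cdot 1^{2}\right)\right)} = \frac{1}{131 + \left(-5 + 11 \left(8 - 40\right)\right)} = \frac{1}{131 + \left(-5 + 11 \left(-32\right)\right)} = \frac{1}{131 - 357} = \frac{1}{-226} = - \frac{1}{226}$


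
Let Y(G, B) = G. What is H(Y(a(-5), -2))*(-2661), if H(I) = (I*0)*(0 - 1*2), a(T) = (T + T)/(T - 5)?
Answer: 0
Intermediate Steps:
a(T) = 2*T/(-5 + T) (a(T) = (2*T)/(-5 + T) = 2*T/(-5 + T))
H(I) = 0 (H(I) = 0*(0 - 2) = 0*(-2) = 0)
H(Y(a(-5), -2))*(-2661) = 0*(-2661) = 0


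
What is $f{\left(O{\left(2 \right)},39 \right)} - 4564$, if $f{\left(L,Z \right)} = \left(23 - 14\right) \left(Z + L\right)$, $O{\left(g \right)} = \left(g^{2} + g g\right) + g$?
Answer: $-4123$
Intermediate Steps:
$O{\left(g \right)} = g + 2 g^{2}$ ($O{\left(g \right)} = \left(g^{2} + g^{2}\right) + g = 2 g^{2} + g = g + 2 g^{2}$)
$f{\left(L,Z \right)} = 9 L + 9 Z$ ($f{\left(L,Z \right)} = 9 \left(L + Z\right) = 9 L + 9 Z$)
$f{\left(O{\left(2 \right)},39 \right)} - 4564 = \left(9 \cdot 2 \left(1 + 2 \cdot 2\right) + 9 \cdot 39\right) - 4564 = \left(9 \cdot 2 \left(1 + 4\right) + 351\right) - 4564 = \left(9 \cdot 2 \cdot 5 + 351\right) - 4564 = \left(9 \cdot 10 + 351\right) - 4564 = \left(90 + 351\right) - 4564 = 441 - 4564 = -4123$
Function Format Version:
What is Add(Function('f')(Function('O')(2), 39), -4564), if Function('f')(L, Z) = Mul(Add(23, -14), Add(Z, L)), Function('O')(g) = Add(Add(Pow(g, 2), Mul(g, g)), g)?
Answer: -4123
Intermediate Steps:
Function('O')(g) = Add(g, Mul(2, Pow(g, 2))) (Function('O')(g) = Add(Add(Pow(g, 2), Pow(g, 2)), g) = Add(Mul(2, Pow(g, 2)), g) = Add(g, Mul(2, Pow(g, 2))))
Function('f')(L, Z) = Add(Mul(9, L), Mul(9, Z)) (Function('f')(L, Z) = Mul(9, Add(L, Z)) = Add(Mul(9, L), Mul(9, Z)))
Add(Function('f')(Function('O')(2), 39), -4564) = Add(Add(Mul(9, Mul(2, Add(1, Mul(2, 2)))), Mul(9, 39)), -4564) = Add(Add(Mul(9, Mul(2, Add(1, 4))), 351), -4564) = Add(Add(Mul(9, Mul(2, 5)), 351), -4564) = Add(Add(Mul(9, 10), 351), -4564) = Add(Add(90, 351), -4564) = Add(441, -4564) = -4123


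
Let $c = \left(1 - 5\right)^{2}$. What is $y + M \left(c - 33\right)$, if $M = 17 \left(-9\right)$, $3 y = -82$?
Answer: $\frac{7721}{3} \approx 2573.7$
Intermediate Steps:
$c = 16$ ($c = \left(-4\right)^{2} = 16$)
$y = - \frac{82}{3}$ ($y = \frac{1}{3} \left(-82\right) = - \frac{82}{3} \approx -27.333$)
$M = -153$
$y + M \left(c - 33\right) = - \frac{82}{3} - 153 \left(16 - 33\right) = - \frac{82}{3} - -2601 = - \frac{82}{3} + 2601 = \frac{7721}{3}$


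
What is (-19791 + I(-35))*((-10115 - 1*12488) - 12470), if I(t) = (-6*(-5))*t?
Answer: 730956393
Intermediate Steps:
I(t) = 30*t
(-19791 + I(-35))*((-10115 - 1*12488) - 12470) = (-19791 + 30*(-35))*((-10115 - 1*12488) - 12470) = (-19791 - 1050)*((-10115 - 12488) - 12470) = -20841*(-22603 - 12470) = -20841*(-35073) = 730956393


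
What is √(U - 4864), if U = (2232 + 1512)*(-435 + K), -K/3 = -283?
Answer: 8*√24143 ≈ 1243.0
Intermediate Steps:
K = 849 (K = -3*(-283) = 849)
U = 1550016 (U = (2232 + 1512)*(-435 + 849) = 3744*414 = 1550016)
√(U - 4864) = √(1550016 - 4864) = √1545152 = 8*√24143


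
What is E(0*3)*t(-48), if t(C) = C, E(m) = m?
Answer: 0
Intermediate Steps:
E(0*3)*t(-48) = (0*3)*(-48) = 0*(-48) = 0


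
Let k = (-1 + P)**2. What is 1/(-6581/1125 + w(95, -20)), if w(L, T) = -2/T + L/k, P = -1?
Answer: 4500/81001 ≈ 0.055555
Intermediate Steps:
k = 4 (k = (-1 - 1)**2 = (-2)**2 = 4)
w(L, T) = -2/T + L/4
1/(-6581/1125 + w(95, -20)) = 1/(-6581/1125 + (-2/(-20) + (1/4)*95)) = 1/(-6581*1/1125 + (-2*(-1/20) + 95/4)) = 1/(-6581/1125 + (1/10 + 95/4)) = 1/(-6581/1125 + 477/20) = 1/(81001/4500) = 4500/81001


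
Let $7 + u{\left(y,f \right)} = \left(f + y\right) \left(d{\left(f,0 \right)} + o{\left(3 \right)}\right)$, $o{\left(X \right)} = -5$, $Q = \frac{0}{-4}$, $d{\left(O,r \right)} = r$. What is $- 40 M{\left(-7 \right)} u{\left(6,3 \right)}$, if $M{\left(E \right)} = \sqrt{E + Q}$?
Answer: $2080 i \sqrt{7} \approx 5503.2 i$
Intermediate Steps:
$Q = 0$ ($Q = 0 \left(- \frac{1}{4}\right) = 0$)
$M{\left(E \right)} = \sqrt{E}$ ($M{\left(E \right)} = \sqrt{E + 0} = \sqrt{E}$)
$u{\left(y,f \right)} = -7 - 5 f - 5 y$ ($u{\left(y,f \right)} = -7 + \left(f + y\right) \left(0 - 5\right) = -7 + \left(f + y\right) \left(-5\right) = -7 - \left(5 f + 5 y\right) = -7 - 5 f - 5 y$)
$- 40 M{\left(-7 \right)} u{\left(6,3 \right)} = - 40 \sqrt{-7} \left(-7 - 15 - 30\right) = - 40 i \sqrt{7} \left(-7 - 15 - 30\right) = - 40 i \sqrt{7} \left(-52\right) = 2080 i \sqrt{7}$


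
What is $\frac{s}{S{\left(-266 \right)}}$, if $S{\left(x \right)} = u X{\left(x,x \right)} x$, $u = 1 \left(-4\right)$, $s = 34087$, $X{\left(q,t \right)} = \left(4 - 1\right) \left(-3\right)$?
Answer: $- \frac{34087}{9576} \approx -3.5596$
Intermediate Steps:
$X{\left(q,t \right)} = -9$ ($X{\left(q,t \right)} = 3 \left(-3\right) = -9$)
$u = -4$
$S{\left(x \right)} = 36 x$ ($S{\left(x \right)} = \left(-4\right) \left(-9\right) x = 36 x$)
$\frac{s}{S{\left(-266 \right)}} = \frac{34087}{36 \left(-266\right)} = \frac{34087}{-9576} = 34087 \left(- \frac{1}{9576}\right) = - \frac{34087}{9576}$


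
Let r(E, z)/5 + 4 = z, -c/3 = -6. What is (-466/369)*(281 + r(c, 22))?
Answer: -172886/369 ≈ -468.53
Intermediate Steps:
c = 18 (c = -3*(-6) = 18)
r(E, z) = -20 + 5*z
(-466/369)*(281 + r(c, 22)) = (-466/369)*(281 + (-20 + 5*22)) = (-466*1/369)*(281 + (-20 + 110)) = -466*(281 + 90)/369 = -466/369*371 = -172886/369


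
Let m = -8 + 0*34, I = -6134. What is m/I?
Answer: 4/3067 ≈ 0.0013042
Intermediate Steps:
m = -8 (m = -8 + 0 = -8)
m/I = -8/(-6134) = -8*(-1/6134) = 4/3067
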